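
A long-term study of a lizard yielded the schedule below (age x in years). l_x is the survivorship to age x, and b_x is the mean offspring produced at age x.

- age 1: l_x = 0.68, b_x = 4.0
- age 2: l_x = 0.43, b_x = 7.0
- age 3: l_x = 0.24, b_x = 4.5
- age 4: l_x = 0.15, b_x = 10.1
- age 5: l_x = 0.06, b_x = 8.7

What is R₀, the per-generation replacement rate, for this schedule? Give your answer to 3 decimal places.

8.847

R₀ = Σ l_x b_x:
  age 1: 0.68 × 4.0 = 2.7200
  age 2: 0.43 × 7.0 = 3.0100
  age 3: 0.24 × 4.5 = 1.0800
  age 4: 0.15 × 10.1 = 1.5150
  age 5: 0.06 × 8.7 = 0.5220
R₀ = 2.7200 + 3.0100 + 1.0800 + 1.5150 + 0.5220 = 8.8470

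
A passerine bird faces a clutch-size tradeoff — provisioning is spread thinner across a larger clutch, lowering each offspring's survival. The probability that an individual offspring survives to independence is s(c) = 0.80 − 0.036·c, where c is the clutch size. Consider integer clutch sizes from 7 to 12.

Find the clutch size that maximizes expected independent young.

11

Expected independent young = c × s(c):
  c=7: 7 × 0.548 = 3.836
  c=8: 8 × 0.512 = 4.096
  c=9: 9 × 0.476 = 4.284
  c=10: 10 × 0.440 = 4.400
  c=11: 11 × 0.404 = 4.444
  c=12: 12 × 0.368 = 4.416
Maximum at c = 11 (4.444 independent young).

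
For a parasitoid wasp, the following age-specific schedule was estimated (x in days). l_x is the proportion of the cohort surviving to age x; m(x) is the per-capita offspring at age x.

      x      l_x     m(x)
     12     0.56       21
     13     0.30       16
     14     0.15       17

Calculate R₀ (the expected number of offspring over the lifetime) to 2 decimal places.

R₀ = Σ l_x m(x):
  age 12: 0.56 × 21 = 11.7600
  age 13: 0.30 × 16 = 4.8000
  age 14: 0.15 × 17 = 2.5500
R₀ = 11.7600 + 4.8000 + 2.5500 = 19.1100

19.11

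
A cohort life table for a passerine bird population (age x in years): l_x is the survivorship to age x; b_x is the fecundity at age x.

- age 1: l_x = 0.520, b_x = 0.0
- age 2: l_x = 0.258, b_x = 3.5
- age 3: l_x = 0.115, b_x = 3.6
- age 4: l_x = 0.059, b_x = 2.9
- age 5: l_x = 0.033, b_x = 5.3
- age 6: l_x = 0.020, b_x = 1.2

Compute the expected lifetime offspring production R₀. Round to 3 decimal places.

R₀ = Σ l_x b_x:
  age 1: 0.520 × 0.0 = 0.0000
  age 2: 0.258 × 3.5 = 0.9030
  age 3: 0.115 × 3.6 = 0.4140
  age 4: 0.059 × 2.9 = 0.1711
  age 5: 0.033 × 5.3 = 0.1749
  age 6: 0.020 × 1.2 = 0.0240
R₀ = 0.0000 + 0.9030 + 0.4140 + 0.1711 + 0.1749 + 0.0240 = 1.6870

1.687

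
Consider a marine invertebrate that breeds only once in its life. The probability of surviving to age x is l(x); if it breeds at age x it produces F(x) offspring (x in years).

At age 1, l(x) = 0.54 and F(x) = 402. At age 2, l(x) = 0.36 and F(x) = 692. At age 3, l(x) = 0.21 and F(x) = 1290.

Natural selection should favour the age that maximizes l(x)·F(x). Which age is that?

Expected offspring if breeding at age x = l(x) × F(x):
  age 1: 0.54 × 402 = 217.080
  age 2: 0.36 × 692 = 249.120
  age 3: 0.21 × 1290 = 270.900
Maximum at age 3 (270.900).

3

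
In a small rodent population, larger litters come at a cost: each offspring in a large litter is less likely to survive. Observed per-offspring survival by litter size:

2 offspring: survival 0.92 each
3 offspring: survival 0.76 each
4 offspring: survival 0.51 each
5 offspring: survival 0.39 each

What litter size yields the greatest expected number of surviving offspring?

3

Expected surviving offspring = c × s(c):
  c=2: 2 × 0.92 = 1.840
  c=3: 3 × 0.76 = 2.280
  c=4: 4 × 0.51 = 2.040
  c=5: 5 × 0.39 = 1.950
Maximum at c = 3 (2.280 surviving offspring).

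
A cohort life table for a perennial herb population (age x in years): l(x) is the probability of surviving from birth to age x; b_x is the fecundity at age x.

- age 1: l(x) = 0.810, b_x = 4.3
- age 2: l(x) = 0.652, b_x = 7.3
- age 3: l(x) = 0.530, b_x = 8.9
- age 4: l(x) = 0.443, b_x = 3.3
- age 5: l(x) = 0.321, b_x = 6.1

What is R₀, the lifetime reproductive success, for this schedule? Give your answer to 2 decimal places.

R₀ = Σ l(x) b_x:
  age 1: 0.810 × 4.3 = 3.4830
  age 2: 0.652 × 7.3 = 4.7596
  age 3: 0.530 × 8.9 = 4.7170
  age 4: 0.443 × 3.3 = 1.4619
  age 5: 0.321 × 6.1 = 1.9581
R₀ = 3.4830 + 4.7596 + 4.7170 + 1.4619 + 1.9581 = 16.3796

16.38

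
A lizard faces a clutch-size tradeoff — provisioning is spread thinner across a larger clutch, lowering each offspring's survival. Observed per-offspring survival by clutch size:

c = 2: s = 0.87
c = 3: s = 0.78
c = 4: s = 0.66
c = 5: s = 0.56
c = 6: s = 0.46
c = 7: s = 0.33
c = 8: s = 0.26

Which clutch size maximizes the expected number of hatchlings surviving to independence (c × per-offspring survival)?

Expected hatchlings surviving to independence = c × s(c):
  c=2: 2 × 0.87 = 1.740
  c=3: 3 × 0.78 = 2.340
  c=4: 4 × 0.66 = 2.640
  c=5: 5 × 0.56 = 2.800
  c=6: 6 × 0.46 = 2.760
  c=7: 7 × 0.33 = 2.310
  c=8: 8 × 0.26 = 2.080
Maximum at c = 5 (2.800 hatchlings surviving to independence).

5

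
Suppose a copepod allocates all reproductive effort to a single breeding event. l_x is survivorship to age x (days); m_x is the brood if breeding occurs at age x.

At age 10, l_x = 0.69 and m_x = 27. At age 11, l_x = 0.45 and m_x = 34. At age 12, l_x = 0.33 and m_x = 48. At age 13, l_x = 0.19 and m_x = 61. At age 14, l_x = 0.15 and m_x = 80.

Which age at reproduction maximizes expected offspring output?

Expected offspring if breeding at age x = l_x × m_x:
  age 10: 0.69 × 27 = 18.630
  age 11: 0.45 × 34 = 15.300
  age 12: 0.33 × 48 = 15.840
  age 13: 0.19 × 61 = 11.590
  age 14: 0.15 × 80 = 12.000
Maximum at age 10 (18.630).

10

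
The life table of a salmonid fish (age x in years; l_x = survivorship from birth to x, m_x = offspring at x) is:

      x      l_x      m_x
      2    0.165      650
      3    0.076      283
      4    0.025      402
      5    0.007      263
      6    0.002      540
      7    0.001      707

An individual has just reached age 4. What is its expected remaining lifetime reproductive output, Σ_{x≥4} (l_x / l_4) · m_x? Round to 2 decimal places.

l_4 = 0.025. Conditional survival from age 4 to x is l_x / l_4.
  x=4: (0.025/0.025) × 402 = 402.0000
  x=5: (0.007/0.025) × 263 = 73.6400
  x=6: (0.002/0.025) × 540 = 43.2000
  x=7: (0.001/0.025) × 707 = 28.2800
Sum = 402.0000 + 73.6400 + 43.2000 + 28.2800 = 547.1200

547.12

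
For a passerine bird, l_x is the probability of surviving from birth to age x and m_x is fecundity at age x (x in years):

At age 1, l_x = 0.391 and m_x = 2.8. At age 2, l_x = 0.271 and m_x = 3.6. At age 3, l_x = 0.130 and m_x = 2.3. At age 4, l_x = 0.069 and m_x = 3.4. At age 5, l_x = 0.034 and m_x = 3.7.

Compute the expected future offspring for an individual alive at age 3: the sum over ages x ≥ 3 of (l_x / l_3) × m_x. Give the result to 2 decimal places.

l_3 = 0.130. Conditional survival from age 3 to x is l_x / l_3.
  x=3: (0.130/0.130) × 2.3 = 2.3000
  x=4: (0.069/0.130) × 3.4 = 1.8046
  x=5: (0.034/0.130) × 3.7 = 0.9677
Sum = 2.3000 + 1.8046 + 0.9677 = 5.0723

5.07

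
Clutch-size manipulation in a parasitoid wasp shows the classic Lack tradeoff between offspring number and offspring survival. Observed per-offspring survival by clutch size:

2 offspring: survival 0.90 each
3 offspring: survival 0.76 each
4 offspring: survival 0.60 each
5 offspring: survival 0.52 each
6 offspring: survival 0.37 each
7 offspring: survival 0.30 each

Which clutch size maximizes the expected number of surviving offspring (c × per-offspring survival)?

Expected surviving offspring = c × s(c):
  c=2: 2 × 0.90 = 1.800
  c=3: 3 × 0.76 = 2.280
  c=4: 4 × 0.60 = 2.400
  c=5: 5 × 0.52 = 2.600
  c=6: 6 × 0.37 = 2.220
  c=7: 7 × 0.30 = 2.100
Maximum at c = 5 (2.600 surviving offspring).

5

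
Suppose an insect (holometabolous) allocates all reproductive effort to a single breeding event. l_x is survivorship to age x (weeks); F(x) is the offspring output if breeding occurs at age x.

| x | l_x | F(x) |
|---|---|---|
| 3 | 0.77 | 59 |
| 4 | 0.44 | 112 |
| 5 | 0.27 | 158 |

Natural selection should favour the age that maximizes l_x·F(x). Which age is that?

Expected offspring if breeding at age x = l_x × F(x):
  age 3: 0.77 × 59 = 45.430
  age 4: 0.44 × 112 = 49.280
  age 5: 0.27 × 158 = 42.660
Maximum at age 4 (49.280).

4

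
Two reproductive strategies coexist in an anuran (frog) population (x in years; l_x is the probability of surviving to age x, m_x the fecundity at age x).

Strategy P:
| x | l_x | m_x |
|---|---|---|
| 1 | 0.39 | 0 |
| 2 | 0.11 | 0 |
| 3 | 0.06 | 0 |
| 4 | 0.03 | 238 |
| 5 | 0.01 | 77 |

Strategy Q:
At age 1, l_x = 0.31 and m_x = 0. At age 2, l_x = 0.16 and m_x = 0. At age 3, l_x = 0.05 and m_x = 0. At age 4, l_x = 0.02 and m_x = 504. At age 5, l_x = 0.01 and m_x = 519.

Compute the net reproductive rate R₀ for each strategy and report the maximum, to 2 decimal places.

Strategy P: R₀ = 0.39×0 + 0.11×0 + 0.06×0 + 0.03×238 + 0.01×77 = 7.9100
Strategy Q: R₀ = 0.31×0 + 0.16×0 + 0.05×0 + 0.02×504 + 0.01×519 = 15.2700
Highest R₀: strategy Q with 15.2700.

15.27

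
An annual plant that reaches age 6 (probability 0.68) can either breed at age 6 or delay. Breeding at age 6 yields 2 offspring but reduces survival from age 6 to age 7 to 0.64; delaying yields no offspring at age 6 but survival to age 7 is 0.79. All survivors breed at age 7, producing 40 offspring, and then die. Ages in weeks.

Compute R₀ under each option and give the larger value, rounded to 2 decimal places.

21.49

breed at age 6: R₀ = 0.68 × (2 + 0.64 × 40) = 0.68 × 27.6000 = 18.7680
delay to age 7: R₀ = 0.68 × (0.79 × 40) = 0.68 × 31.6000 = 21.4880
Higher: delay to age 7 (21.4880).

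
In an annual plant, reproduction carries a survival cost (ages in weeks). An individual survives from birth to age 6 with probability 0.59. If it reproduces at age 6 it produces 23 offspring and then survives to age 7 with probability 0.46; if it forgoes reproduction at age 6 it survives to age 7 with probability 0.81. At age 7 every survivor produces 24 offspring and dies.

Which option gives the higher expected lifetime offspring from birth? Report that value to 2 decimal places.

20.08

breed at age 6: R₀ = 0.59 × (23 + 0.46 × 24) = 0.59 × 34.0400 = 20.0836
delay to age 7: R₀ = 0.59 × (0.81 × 24) = 0.59 × 19.4400 = 11.4696
Higher: breed at age 6 (20.0836).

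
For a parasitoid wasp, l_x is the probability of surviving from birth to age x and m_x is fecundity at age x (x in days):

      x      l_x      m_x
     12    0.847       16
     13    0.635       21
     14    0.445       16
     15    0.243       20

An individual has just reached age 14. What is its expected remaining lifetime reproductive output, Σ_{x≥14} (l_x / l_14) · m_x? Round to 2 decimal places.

26.92

l_14 = 0.445. Conditional survival from age 14 to x is l_x / l_14.
  x=14: (0.445/0.445) × 16 = 16.0000
  x=15: (0.243/0.445) × 20 = 10.9213
Sum = 16.0000 + 10.9213 = 26.9213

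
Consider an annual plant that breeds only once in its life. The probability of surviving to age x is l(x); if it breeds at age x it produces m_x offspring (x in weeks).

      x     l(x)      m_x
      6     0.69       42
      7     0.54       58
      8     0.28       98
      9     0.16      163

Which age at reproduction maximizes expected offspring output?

Expected offspring if breeding at age x = l(x) × m_x:
  age 6: 0.69 × 42 = 28.980
  age 7: 0.54 × 58 = 31.320
  age 8: 0.28 × 98 = 27.440
  age 9: 0.16 × 163 = 26.080
Maximum at age 7 (31.320).

7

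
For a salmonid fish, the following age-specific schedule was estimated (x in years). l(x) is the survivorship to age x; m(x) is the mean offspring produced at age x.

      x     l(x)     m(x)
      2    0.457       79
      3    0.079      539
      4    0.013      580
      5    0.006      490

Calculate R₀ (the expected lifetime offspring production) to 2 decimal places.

R₀ = Σ l(x) m(x):
  age 2: 0.457 × 79 = 36.1030
  age 3: 0.079 × 539 = 42.5810
  age 4: 0.013 × 580 = 7.5400
  age 5: 0.006 × 490 = 2.9400
R₀ = 36.1030 + 42.5810 + 7.5400 + 2.9400 = 89.1640

89.16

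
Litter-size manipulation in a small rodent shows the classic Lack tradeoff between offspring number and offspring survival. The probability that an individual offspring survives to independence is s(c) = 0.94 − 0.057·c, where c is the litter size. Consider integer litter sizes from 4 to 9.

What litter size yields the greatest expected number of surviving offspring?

Expected surviving offspring = c × s(c):
  c=4: 4 × 0.712 = 2.848
  c=5: 5 × 0.655 = 3.275
  c=6: 6 × 0.598 = 3.588
  c=7: 7 × 0.541 = 3.787
  c=8: 8 × 0.484 = 3.872
  c=9: 9 × 0.427 = 3.843
Maximum at c = 8 (3.872 surviving offspring).

8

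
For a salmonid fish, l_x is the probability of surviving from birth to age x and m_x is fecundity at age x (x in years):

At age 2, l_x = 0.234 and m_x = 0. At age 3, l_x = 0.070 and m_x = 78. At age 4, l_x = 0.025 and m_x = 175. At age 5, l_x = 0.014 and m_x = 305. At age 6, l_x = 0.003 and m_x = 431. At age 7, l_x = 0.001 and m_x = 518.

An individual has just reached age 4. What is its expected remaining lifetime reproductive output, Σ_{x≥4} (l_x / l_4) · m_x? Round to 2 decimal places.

l_4 = 0.025. Conditional survival from age 4 to x is l_x / l_4.
  x=4: (0.025/0.025) × 175 = 175.0000
  x=5: (0.014/0.025) × 305 = 170.8000
  x=6: (0.003/0.025) × 431 = 51.7200
  x=7: (0.001/0.025) × 518 = 20.7200
Sum = 175.0000 + 170.8000 + 51.7200 + 20.7200 = 418.2400

418.24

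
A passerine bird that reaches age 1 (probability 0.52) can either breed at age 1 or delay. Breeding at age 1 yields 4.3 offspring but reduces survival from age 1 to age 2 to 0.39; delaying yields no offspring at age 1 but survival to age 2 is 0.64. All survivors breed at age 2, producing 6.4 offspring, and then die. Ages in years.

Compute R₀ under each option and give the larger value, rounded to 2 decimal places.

3.53

breed at age 1: R₀ = 0.52 × (4.3 + 0.39 × 6.4) = 0.52 × 6.7960 = 3.5339
delay to age 2: R₀ = 0.52 × (0.64 × 6.4) = 0.52 × 4.0960 = 2.1299
Higher: breed at age 1 (3.5339).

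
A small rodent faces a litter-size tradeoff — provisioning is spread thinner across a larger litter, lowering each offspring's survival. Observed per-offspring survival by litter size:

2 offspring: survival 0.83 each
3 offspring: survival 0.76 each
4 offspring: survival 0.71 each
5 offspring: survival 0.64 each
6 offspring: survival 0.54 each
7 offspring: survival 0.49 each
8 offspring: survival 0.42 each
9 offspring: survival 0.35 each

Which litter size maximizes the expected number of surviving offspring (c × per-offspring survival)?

7

Expected surviving offspring = c × s(c):
  c=2: 2 × 0.83 = 1.660
  c=3: 3 × 0.76 = 2.280
  c=4: 4 × 0.71 = 2.840
  c=5: 5 × 0.64 = 3.200
  c=6: 6 × 0.54 = 3.240
  c=7: 7 × 0.49 = 3.430
  c=8: 8 × 0.42 = 3.360
  c=9: 9 × 0.35 = 3.150
Maximum at c = 7 (3.430 surviving offspring).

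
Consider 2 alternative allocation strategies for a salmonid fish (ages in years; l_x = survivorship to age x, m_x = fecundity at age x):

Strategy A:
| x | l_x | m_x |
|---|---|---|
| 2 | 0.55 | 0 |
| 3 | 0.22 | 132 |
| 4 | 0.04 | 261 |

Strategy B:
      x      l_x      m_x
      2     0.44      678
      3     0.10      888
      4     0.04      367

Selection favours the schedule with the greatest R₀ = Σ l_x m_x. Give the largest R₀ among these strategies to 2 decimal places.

Strategy A: R₀ = 0.55×0 + 0.22×132 + 0.04×261 = 39.4800
Strategy B: R₀ = 0.44×678 + 0.10×888 + 0.04×367 = 401.8000
Highest R₀: strategy B with 401.8000.

401.80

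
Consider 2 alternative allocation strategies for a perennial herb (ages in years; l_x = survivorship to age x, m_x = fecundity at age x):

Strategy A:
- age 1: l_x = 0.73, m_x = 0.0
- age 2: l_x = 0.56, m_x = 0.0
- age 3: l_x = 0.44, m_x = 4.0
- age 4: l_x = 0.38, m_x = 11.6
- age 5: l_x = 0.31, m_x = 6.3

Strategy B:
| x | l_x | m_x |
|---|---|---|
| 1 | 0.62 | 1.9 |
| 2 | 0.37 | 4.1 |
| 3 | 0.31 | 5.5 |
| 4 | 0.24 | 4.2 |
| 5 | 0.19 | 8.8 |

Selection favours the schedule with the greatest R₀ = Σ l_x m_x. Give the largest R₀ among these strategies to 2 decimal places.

8.12

Strategy A: R₀ = 0.73×0.0 + 0.56×0.0 + 0.44×4.0 + 0.38×11.6 + 0.31×6.3 = 8.1210
Strategy B: R₀ = 0.62×1.9 + 0.37×4.1 + 0.31×5.5 + 0.24×4.2 + 0.19×8.8 = 7.0800
Highest R₀: strategy A with 8.1210.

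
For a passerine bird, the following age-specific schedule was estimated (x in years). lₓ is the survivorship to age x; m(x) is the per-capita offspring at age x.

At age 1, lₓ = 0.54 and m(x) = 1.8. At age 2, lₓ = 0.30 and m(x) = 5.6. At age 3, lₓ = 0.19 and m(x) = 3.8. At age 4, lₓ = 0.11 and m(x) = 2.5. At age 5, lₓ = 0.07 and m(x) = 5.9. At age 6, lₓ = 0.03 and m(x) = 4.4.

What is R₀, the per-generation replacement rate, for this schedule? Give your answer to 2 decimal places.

4.19

R₀ = Σ lₓ m(x):
  age 1: 0.54 × 1.8 = 0.9720
  age 2: 0.30 × 5.6 = 1.6800
  age 3: 0.19 × 3.8 = 0.7220
  age 4: 0.11 × 2.5 = 0.2750
  age 5: 0.07 × 5.9 = 0.4130
  age 6: 0.03 × 4.4 = 0.1320
R₀ = 0.9720 + 1.6800 + 0.7220 + 0.2750 + 0.4130 + 0.1320 = 4.1940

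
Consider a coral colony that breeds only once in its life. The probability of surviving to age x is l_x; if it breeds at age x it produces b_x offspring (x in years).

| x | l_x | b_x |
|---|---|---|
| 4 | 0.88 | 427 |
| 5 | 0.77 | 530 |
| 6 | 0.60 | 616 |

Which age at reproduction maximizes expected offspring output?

Expected offspring if breeding at age x = l_x × b_x:
  age 4: 0.88 × 427 = 375.760
  age 5: 0.77 × 530 = 408.100
  age 6: 0.60 × 616 = 369.600
Maximum at age 5 (408.100).

5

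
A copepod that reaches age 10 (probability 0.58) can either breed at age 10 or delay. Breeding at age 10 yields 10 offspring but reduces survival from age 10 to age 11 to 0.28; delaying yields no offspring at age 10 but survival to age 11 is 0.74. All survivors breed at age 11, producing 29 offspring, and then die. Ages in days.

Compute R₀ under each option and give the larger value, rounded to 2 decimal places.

12.45

breed at age 10: R₀ = 0.58 × (10 + 0.28 × 29) = 0.58 × 18.1200 = 10.5096
delay to age 11: R₀ = 0.58 × (0.74 × 29) = 0.58 × 21.4600 = 12.4468
Higher: delay to age 11 (12.4468).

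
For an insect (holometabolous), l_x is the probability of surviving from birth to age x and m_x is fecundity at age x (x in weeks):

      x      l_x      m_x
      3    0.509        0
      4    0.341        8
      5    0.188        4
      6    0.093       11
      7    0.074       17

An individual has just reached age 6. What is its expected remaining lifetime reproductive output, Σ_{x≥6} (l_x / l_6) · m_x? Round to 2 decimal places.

l_6 = 0.093. Conditional survival from age 6 to x is l_x / l_6.
  x=6: (0.093/0.093) × 11 = 11.0000
  x=7: (0.074/0.093) × 17 = 13.5269
Sum = 11.0000 + 13.5269 = 24.5269

24.53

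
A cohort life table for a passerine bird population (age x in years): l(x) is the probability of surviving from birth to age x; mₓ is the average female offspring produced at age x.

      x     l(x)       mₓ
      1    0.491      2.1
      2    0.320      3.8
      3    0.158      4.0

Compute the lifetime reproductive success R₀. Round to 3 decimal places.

2.879

R₀ = Σ l(x) mₓ:
  age 1: 0.491 × 2.1 = 1.0311
  age 2: 0.320 × 3.8 = 1.2160
  age 3: 0.158 × 4.0 = 0.6320
R₀ = 1.0311 + 1.2160 + 0.6320 = 2.8791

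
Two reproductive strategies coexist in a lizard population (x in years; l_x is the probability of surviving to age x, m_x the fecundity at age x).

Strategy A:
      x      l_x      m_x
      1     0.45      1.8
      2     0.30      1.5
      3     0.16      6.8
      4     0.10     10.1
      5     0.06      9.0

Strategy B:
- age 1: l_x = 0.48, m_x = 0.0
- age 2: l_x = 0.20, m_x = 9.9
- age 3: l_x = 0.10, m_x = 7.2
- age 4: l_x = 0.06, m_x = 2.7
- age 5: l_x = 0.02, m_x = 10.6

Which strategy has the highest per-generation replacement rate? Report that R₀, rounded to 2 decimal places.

Strategy A: R₀ = 0.45×1.8 + 0.30×1.5 + 0.16×6.8 + 0.10×10.1 + 0.06×9.0 = 3.8980
Strategy B: R₀ = 0.48×0.0 + 0.20×9.9 + 0.10×7.2 + 0.06×2.7 + 0.02×10.6 = 3.0740
Highest R₀: strategy A with 3.8980.

3.90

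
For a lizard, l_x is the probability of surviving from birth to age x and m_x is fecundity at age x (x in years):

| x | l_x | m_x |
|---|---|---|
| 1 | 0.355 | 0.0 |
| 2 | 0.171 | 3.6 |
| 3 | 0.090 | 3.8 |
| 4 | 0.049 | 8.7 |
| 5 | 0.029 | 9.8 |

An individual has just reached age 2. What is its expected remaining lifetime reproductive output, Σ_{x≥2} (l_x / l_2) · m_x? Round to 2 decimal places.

9.75

l_2 = 0.171. Conditional survival from age 2 to x is l_x / l_2.
  x=2: (0.171/0.171) × 3.6 = 3.6000
  x=3: (0.090/0.171) × 3.8 = 2.0000
  x=4: (0.049/0.171) × 8.7 = 2.4930
  x=5: (0.029/0.171) × 9.8 = 1.6620
Sum = 3.6000 + 2.0000 + 2.4930 + 1.6620 = 9.7550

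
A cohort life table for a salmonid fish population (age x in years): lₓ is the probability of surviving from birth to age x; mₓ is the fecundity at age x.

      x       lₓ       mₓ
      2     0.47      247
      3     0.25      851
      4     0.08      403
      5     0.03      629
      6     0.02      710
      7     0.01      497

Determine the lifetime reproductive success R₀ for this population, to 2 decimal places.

399.12

R₀ = Σ lₓ mₓ:
  age 2: 0.47 × 247 = 116.0900
  age 3: 0.25 × 851 = 212.7500
  age 4: 0.08 × 403 = 32.2400
  age 5: 0.03 × 629 = 18.8700
  age 6: 0.02 × 710 = 14.2000
  age 7: 0.01 × 497 = 4.9700
R₀ = 116.0900 + 212.7500 + 32.2400 + 18.8700 + 14.2000 + 4.9700 = 399.1200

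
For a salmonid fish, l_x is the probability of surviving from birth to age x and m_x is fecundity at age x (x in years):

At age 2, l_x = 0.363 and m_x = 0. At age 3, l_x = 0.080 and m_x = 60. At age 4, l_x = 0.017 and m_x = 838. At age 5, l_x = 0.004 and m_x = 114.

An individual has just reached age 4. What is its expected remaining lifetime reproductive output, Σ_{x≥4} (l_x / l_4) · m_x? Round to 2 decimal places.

l_4 = 0.017. Conditional survival from age 4 to x is l_x / l_4.
  x=4: (0.017/0.017) × 838 = 838.0000
  x=5: (0.004/0.017) × 114 = 26.8235
Sum = 838.0000 + 26.8235 = 864.8235

864.82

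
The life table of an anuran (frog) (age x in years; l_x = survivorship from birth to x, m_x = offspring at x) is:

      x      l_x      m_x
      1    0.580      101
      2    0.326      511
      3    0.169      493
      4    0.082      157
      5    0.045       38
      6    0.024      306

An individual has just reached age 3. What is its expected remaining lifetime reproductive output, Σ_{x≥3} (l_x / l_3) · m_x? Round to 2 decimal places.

622.75

l_3 = 0.169. Conditional survival from age 3 to x is l_x / l_3.
  x=3: (0.169/0.169) × 493 = 493.0000
  x=4: (0.082/0.169) × 157 = 76.1775
  x=5: (0.045/0.169) × 38 = 10.1183
  x=6: (0.024/0.169) × 306 = 43.4556
Sum = 493.0000 + 76.1775 + 10.1183 + 43.4556 = 622.7515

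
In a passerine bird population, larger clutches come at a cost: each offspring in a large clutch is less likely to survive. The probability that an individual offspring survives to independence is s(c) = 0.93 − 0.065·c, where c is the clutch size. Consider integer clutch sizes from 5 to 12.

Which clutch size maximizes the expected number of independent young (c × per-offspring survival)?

Expected independent young = c × s(c):
  c=5: 5 × 0.605 = 3.025
  c=6: 6 × 0.540 = 3.240
  c=7: 7 × 0.475 = 3.325
  c=8: 8 × 0.410 = 3.280
  c=9: 9 × 0.345 = 3.105
  c=10: 10 × 0.280 = 2.800
  c=11: 11 × 0.215 = 2.365
  c=12: 12 × 0.150 = 1.800
Maximum at c = 7 (3.325 independent young).

7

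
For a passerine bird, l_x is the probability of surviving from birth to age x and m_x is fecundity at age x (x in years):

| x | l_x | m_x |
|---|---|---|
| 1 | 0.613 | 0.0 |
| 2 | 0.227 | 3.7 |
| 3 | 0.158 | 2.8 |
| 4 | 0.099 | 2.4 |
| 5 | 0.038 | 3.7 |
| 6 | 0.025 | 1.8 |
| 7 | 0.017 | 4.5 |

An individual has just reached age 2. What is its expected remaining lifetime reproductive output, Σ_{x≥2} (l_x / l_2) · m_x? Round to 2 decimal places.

l_2 = 0.227. Conditional survival from age 2 to x is l_x / l_2.
  x=2: (0.227/0.227) × 3.7 = 3.7000
  x=3: (0.158/0.227) × 2.8 = 1.9489
  x=4: (0.099/0.227) × 2.4 = 1.0467
  x=5: (0.038/0.227) × 3.7 = 0.6194
  x=6: (0.025/0.227) × 1.8 = 0.1982
  x=7: (0.017/0.227) × 4.5 = 0.3370
Sum = 3.7000 + 1.9489 + 1.0467 + 0.6194 + 0.1982 + 0.3370 = 7.8502

7.85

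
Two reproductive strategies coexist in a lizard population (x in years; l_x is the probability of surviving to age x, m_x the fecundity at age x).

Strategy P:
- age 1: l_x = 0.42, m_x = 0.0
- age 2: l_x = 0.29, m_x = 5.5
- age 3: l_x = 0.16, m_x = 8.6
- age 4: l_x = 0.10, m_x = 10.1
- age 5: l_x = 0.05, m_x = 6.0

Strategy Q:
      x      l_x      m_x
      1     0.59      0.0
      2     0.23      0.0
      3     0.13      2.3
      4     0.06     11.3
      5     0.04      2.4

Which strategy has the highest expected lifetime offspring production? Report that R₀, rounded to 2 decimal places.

4.28

Strategy P: R₀ = 0.42×0.0 + 0.29×5.5 + 0.16×8.6 + 0.10×10.1 + 0.05×6.0 = 4.2810
Strategy Q: R₀ = 0.59×0.0 + 0.23×0.0 + 0.13×2.3 + 0.06×11.3 + 0.04×2.4 = 1.0730
Highest R₀: strategy P with 4.2810.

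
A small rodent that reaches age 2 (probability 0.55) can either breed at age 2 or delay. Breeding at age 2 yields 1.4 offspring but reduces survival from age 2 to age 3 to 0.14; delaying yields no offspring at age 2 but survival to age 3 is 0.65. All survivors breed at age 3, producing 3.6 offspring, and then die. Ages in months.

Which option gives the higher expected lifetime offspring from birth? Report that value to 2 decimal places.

1.29

breed at age 2: R₀ = 0.55 × (1.4 + 0.14 × 3.6) = 0.55 × 1.9040 = 1.0472
delay to age 3: R₀ = 0.55 × (0.65 × 3.6) = 0.55 × 2.3400 = 1.2870
Higher: delay to age 3 (1.2870).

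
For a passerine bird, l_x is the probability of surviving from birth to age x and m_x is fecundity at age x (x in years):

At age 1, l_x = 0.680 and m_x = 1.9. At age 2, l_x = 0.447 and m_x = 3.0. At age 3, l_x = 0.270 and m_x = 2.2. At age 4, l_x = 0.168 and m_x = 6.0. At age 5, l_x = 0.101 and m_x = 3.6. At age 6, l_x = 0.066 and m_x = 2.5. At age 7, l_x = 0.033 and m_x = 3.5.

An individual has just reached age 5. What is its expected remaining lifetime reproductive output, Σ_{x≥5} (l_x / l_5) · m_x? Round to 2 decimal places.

6.38

l_5 = 0.101. Conditional survival from age 5 to x is l_x / l_5.
  x=5: (0.101/0.101) × 3.6 = 3.6000
  x=6: (0.066/0.101) × 2.5 = 1.6337
  x=7: (0.033/0.101) × 3.5 = 1.1436
Sum = 3.6000 + 1.6337 + 1.1436 = 6.3772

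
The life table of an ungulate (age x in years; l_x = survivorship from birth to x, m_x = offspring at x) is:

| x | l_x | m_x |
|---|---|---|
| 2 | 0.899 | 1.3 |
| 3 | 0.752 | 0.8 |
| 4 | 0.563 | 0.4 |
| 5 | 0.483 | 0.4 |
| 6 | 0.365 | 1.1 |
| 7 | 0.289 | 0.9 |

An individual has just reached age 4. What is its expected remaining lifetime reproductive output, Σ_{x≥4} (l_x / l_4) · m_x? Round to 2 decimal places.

1.92

l_4 = 0.563. Conditional survival from age 4 to x is l_x / l_4.
  x=4: (0.563/0.563) × 0.4 = 0.4000
  x=5: (0.483/0.563) × 0.4 = 0.3432
  x=6: (0.365/0.563) × 1.1 = 0.7131
  x=7: (0.289/0.563) × 0.9 = 0.4620
Sum = 0.4000 + 0.3432 + 0.7131 + 0.4620 = 1.9183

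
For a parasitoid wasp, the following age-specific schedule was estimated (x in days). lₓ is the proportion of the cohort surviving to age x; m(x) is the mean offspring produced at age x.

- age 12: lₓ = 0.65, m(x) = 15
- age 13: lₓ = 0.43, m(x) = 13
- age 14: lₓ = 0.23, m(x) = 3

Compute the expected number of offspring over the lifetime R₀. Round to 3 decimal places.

16.030

R₀ = Σ lₓ m(x):
  age 12: 0.65 × 15 = 9.7500
  age 13: 0.43 × 13 = 5.5900
  age 14: 0.23 × 3 = 0.6900
R₀ = 9.7500 + 5.5900 + 0.6900 = 16.0300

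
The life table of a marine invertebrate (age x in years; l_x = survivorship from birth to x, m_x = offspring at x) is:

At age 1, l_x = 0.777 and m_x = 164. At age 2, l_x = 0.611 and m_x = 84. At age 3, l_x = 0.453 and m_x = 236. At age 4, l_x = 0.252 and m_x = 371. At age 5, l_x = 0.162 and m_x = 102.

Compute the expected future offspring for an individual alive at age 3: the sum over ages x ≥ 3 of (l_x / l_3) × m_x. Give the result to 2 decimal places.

478.86

l_3 = 0.453. Conditional survival from age 3 to x is l_x / l_3.
  x=3: (0.453/0.453) × 236 = 236.0000
  x=4: (0.252/0.453) × 371 = 206.3841
  x=5: (0.162/0.453) × 102 = 36.4768
Sum = 236.0000 + 206.3841 + 36.4768 = 478.8609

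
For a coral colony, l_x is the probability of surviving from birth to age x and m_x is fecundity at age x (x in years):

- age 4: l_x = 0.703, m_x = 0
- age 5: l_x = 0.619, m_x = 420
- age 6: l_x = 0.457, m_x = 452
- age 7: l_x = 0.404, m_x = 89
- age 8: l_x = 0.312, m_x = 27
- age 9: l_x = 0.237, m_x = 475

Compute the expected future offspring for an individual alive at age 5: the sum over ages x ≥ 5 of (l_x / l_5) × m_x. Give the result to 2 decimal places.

1007.27

l_5 = 0.619. Conditional survival from age 5 to x is l_x / l_5.
  x=5: (0.619/0.619) × 420 = 420.0000
  x=6: (0.457/0.619) × 452 = 333.7060
  x=7: (0.404/0.619) × 89 = 58.0872
  x=8: (0.312/0.619) × 27 = 13.6090
  x=9: (0.237/0.619) × 475 = 181.8659
Sum = 420.0000 + 333.7060 + 58.0872 + 13.6090 + 181.8659 = 1007.2682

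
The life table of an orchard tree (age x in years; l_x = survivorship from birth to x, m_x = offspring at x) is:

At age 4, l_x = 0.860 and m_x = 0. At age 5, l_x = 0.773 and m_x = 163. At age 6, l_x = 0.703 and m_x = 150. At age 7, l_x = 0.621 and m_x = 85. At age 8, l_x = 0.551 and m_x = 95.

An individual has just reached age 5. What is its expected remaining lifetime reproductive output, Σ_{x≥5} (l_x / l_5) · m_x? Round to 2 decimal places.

l_5 = 0.773. Conditional survival from age 5 to x is l_x / l_5.
  x=5: (0.773/0.773) × 163 = 163.0000
  x=6: (0.703/0.773) × 150 = 136.4166
  x=7: (0.621/0.773) × 85 = 68.2859
  x=8: (0.551/0.773) × 95 = 67.7167
Sum = 163.0000 + 136.4166 + 68.2859 + 67.7167 = 435.4191

435.42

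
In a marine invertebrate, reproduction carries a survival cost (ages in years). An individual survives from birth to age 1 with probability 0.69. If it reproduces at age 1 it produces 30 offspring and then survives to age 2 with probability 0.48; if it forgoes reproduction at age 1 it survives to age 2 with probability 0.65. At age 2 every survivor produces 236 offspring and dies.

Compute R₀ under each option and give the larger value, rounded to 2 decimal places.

105.85

breed at age 1: R₀ = 0.69 × (30 + 0.48 × 236) = 0.69 × 143.2800 = 98.8632
delay to age 2: R₀ = 0.69 × (0.65 × 236) = 0.69 × 153.4000 = 105.8460
Higher: delay to age 2 (105.8460).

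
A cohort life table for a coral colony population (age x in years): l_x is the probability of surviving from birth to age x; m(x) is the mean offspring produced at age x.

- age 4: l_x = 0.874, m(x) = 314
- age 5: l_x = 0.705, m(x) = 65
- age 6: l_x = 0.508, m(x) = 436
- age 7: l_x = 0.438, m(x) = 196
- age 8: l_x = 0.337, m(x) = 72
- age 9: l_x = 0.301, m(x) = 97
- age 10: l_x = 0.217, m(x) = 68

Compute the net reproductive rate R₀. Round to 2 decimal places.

695.81

R₀ = Σ l_x m(x):
  age 4: 0.874 × 314 = 274.4360
  age 5: 0.705 × 65 = 45.8250
  age 6: 0.508 × 436 = 221.4880
  age 7: 0.438 × 196 = 85.8480
  age 8: 0.337 × 72 = 24.2640
  age 9: 0.301 × 97 = 29.1970
  age 10: 0.217 × 68 = 14.7560
R₀ = 274.4360 + 45.8250 + 221.4880 + 85.8480 + 24.2640 + 29.1970 + 14.7560 = 695.8140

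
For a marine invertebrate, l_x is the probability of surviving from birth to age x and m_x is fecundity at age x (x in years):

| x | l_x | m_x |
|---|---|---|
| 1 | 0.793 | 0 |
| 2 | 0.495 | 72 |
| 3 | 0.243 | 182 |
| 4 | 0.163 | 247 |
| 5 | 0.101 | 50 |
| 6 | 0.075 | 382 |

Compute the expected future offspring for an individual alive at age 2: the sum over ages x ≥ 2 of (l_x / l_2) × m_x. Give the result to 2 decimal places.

310.76

l_2 = 0.495. Conditional survival from age 2 to x is l_x / l_2.
  x=2: (0.495/0.495) × 72 = 72.0000
  x=3: (0.243/0.495) × 182 = 89.3455
  x=4: (0.163/0.495) × 247 = 81.3354
  x=5: (0.101/0.495) × 50 = 10.2020
  x=6: (0.075/0.495) × 382 = 57.8788
Sum = 72.0000 + 89.3455 + 81.3354 + 10.2020 + 57.8788 = 310.7616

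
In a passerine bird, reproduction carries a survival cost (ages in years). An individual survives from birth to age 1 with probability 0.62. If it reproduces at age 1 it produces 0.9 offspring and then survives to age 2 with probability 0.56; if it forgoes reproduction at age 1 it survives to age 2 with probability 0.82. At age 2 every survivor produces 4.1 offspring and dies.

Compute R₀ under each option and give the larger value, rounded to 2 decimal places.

2.08

breed at age 1: R₀ = 0.62 × (0.9 + 0.56 × 4.1) = 0.62 × 3.1960 = 1.9815
delay to age 2: R₀ = 0.62 × (0.82 × 4.1) = 0.62 × 3.3620 = 2.0844
Higher: delay to age 2 (2.0844).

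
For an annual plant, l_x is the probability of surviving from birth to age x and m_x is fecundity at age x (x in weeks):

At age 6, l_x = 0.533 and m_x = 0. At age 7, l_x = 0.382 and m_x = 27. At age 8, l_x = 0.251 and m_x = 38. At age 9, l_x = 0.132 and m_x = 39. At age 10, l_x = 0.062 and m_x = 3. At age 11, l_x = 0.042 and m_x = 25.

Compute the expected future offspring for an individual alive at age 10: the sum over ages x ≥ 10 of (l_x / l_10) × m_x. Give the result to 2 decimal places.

19.94

l_10 = 0.062. Conditional survival from age 10 to x is l_x / l_10.
  x=10: (0.062/0.062) × 3 = 3.0000
  x=11: (0.042/0.062) × 25 = 16.9355
Sum = 3.0000 + 16.9355 = 19.9355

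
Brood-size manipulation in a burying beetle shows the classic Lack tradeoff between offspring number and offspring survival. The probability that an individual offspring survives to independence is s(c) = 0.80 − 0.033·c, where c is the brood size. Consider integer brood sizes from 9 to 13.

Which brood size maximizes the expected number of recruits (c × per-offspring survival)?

Expected recruits = c × s(c):
  c=9: 9 × 0.503 = 4.527
  c=10: 10 × 0.470 = 4.700
  c=11: 11 × 0.437 = 4.807
  c=12: 12 × 0.404 = 4.848
  c=13: 13 × 0.371 = 4.823
Maximum at c = 12 (4.848 recruits).

12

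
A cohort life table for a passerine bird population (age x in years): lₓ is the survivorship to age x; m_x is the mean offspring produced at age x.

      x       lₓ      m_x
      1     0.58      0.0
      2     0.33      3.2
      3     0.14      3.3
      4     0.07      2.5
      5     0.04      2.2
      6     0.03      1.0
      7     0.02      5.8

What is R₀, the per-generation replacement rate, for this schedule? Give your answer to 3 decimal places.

1.927

R₀ = Σ lₓ m_x:
  age 1: 0.58 × 0.0 = 0.0000
  age 2: 0.33 × 3.2 = 1.0560
  age 3: 0.14 × 3.3 = 0.4620
  age 4: 0.07 × 2.5 = 0.1750
  age 5: 0.04 × 2.2 = 0.0880
  age 6: 0.03 × 1.0 = 0.0300
  age 7: 0.02 × 5.8 = 0.1160
R₀ = 0.0000 + 1.0560 + 0.4620 + 0.1750 + 0.0880 + 0.0300 + 0.1160 = 1.9270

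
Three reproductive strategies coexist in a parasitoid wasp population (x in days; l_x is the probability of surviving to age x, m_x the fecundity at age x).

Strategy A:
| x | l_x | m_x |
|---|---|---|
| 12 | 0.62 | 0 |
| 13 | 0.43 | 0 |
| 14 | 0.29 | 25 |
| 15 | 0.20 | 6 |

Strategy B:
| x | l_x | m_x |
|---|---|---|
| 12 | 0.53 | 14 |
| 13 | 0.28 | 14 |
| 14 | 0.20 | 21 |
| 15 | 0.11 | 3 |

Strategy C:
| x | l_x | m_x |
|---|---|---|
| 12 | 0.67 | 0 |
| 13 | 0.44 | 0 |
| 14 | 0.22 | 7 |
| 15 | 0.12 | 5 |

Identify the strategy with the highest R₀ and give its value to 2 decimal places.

Strategy A: R₀ = 0.62×0 + 0.43×0 + 0.29×25 + 0.20×6 = 8.4500
Strategy B: R₀ = 0.53×14 + 0.28×14 + 0.20×21 + 0.11×3 = 15.8700
Strategy C: R₀ = 0.67×0 + 0.44×0 + 0.22×7 + 0.12×5 = 2.1400
Highest R₀: strategy B with 15.8700.

15.87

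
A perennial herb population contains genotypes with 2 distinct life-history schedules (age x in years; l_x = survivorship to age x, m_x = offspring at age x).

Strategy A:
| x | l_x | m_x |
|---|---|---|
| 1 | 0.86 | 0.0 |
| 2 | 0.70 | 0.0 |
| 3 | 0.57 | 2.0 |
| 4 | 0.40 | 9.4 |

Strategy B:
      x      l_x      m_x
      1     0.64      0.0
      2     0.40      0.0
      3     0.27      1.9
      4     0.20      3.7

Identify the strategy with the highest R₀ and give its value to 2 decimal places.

4.90

Strategy A: R₀ = 0.86×0.0 + 0.70×0.0 + 0.57×2.0 + 0.40×9.4 = 4.9000
Strategy B: R₀ = 0.64×0.0 + 0.40×0.0 + 0.27×1.9 + 0.20×3.7 = 1.2530
Highest R₀: strategy A with 4.9000.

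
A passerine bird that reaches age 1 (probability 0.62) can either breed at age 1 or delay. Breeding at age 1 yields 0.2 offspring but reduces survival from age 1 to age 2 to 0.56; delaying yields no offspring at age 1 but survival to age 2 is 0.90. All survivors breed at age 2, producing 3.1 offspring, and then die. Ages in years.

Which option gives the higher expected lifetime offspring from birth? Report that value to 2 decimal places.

1.73

breed at age 1: R₀ = 0.62 × (0.2 + 0.56 × 3.1) = 0.62 × 1.9360 = 1.2003
delay to age 2: R₀ = 0.62 × (0.90 × 3.1) = 0.62 × 2.7900 = 1.7298
Higher: delay to age 2 (1.7298).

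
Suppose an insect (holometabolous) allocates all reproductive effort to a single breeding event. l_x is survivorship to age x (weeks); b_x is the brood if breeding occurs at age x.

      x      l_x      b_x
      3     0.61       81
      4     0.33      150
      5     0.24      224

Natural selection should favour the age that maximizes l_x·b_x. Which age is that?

Expected offspring if breeding at age x = l_x × b_x:
  age 3: 0.61 × 81 = 49.410
  age 4: 0.33 × 150 = 49.500
  age 5: 0.24 × 224 = 53.760
Maximum at age 5 (53.760).

5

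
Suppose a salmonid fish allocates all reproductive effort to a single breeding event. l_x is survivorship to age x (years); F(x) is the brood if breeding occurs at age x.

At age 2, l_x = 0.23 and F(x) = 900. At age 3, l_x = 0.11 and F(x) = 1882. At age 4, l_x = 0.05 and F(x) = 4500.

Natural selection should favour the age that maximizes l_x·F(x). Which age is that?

4

Expected offspring if breeding at age x = l_x × F(x):
  age 2: 0.23 × 900 = 207.000
  age 3: 0.11 × 1882 = 207.020
  age 4: 0.05 × 4500 = 225.000
Maximum at age 4 (225.000).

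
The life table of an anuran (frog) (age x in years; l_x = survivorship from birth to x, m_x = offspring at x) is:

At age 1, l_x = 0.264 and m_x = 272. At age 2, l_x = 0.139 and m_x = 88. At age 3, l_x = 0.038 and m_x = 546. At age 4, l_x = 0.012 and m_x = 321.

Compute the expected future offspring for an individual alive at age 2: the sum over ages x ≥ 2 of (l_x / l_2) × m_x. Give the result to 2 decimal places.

l_2 = 0.139. Conditional survival from age 2 to x is l_x / l_2.
  x=2: (0.139/0.139) × 88 = 88.0000
  x=3: (0.038/0.139) × 546 = 149.2662
  x=4: (0.012/0.139) × 321 = 27.7122
Sum = 88.0000 + 149.2662 + 27.7122 = 264.9784

264.98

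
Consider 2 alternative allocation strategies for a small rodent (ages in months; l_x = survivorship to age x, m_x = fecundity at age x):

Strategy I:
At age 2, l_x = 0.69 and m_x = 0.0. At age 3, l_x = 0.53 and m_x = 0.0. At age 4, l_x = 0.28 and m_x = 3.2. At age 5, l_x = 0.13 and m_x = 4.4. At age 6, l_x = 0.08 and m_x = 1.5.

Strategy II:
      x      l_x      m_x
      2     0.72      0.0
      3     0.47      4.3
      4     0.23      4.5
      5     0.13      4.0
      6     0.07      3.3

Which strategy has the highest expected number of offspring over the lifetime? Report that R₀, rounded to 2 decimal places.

Strategy I: R₀ = 0.69×0.0 + 0.53×0.0 + 0.28×3.2 + 0.13×4.4 + 0.08×1.5 = 1.5880
Strategy II: R₀ = 0.72×0.0 + 0.47×4.3 + 0.23×4.5 + 0.13×4.0 + 0.07×3.3 = 3.8070
Highest R₀: strategy II with 3.8070.

3.81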